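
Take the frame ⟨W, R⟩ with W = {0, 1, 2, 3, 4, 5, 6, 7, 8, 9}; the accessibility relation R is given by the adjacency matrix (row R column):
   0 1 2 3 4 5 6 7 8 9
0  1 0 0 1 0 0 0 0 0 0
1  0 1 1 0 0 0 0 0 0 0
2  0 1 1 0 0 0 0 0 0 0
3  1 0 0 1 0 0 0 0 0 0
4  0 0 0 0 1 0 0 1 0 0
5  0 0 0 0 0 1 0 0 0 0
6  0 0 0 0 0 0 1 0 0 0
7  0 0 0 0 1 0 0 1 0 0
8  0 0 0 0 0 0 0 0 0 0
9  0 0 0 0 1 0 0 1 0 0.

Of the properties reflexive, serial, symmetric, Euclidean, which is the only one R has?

Euclidean

Reflexive: no — 8 is not related to itself.
Serial: no — 8 has no R-successor.
Symmetric: no — 9 R 4 but not 4 R 9.
Euclidean: yes — any two successors of a common world are R-related.
Only Euclidean holds.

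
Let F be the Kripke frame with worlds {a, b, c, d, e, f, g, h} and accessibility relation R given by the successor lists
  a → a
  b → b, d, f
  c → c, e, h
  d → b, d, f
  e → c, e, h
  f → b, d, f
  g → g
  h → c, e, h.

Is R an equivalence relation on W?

Yes

Reflexive: yes — every world is R-related to itself.
Symmetric: yes — every pair in R has its reverse in R.
Transitive: yes — every two-step R-path is closed by a direct edge.
So R is an equivalence relation.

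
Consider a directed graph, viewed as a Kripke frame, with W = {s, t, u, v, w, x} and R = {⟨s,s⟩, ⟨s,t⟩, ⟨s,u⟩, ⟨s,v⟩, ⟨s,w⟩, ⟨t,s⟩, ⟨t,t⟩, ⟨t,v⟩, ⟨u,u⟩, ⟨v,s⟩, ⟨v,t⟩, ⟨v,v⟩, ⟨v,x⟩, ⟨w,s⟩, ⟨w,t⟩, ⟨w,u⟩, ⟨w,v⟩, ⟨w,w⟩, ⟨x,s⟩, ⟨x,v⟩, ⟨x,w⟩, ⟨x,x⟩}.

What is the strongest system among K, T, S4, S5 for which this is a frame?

T

Reflexive (axiom T): yes — every world is R-related to itself.
Transitive (axiom 4): no — s R v and v R x, but not s R x.
Euclidean (axiom 5): no — s R t and s R u, but not t R u.
So F validates K, T; S4 would additionally require R to be transitive. The strongest is T.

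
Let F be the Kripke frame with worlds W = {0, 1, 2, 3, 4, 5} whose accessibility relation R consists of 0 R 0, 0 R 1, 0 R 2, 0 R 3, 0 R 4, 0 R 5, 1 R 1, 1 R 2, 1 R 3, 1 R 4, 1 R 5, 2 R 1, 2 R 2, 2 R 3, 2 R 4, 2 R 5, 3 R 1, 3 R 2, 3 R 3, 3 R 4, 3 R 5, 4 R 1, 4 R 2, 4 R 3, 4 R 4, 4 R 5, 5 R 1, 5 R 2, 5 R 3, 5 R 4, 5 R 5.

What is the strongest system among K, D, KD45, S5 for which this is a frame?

Serial (axiom D): yes — every world has a successor (e.g. 0 R 0).
Euclidean (axiom 5): no — 0 R 1 and 0 R 0, but not 1 R 0.
Transitive (axiom 4): yes — every two-step R-path is closed by a direct edge.
Reflexive (axiom T): yes — every world is R-related to itself.
So F validates K, D; KD45 would additionally require R to be Euclidean. The strongest is D.

D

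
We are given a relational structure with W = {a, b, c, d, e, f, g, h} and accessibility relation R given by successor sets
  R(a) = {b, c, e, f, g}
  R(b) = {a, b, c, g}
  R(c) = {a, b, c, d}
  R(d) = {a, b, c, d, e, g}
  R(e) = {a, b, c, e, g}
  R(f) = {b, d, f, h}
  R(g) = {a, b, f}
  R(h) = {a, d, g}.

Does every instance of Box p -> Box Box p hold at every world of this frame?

The schema 4 characterises exactly the transitive frames.
Transitive: no — a R c and c R d, but not a R d.

No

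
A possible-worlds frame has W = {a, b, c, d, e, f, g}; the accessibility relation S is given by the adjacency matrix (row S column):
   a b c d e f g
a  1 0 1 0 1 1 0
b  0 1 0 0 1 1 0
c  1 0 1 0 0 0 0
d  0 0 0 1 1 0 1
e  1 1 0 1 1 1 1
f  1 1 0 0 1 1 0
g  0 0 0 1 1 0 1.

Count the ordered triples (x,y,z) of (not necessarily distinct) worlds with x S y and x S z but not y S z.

20

Enumerating: (a,c,e), (a,c,f), (a,e,c), (a,f,c), (e,a,b), (e,a,d), (e,a,g), (e,b,a), (e,b,d), (e,b,g), (e,d,a), (e,d,b), … and 8 more.
Total: 20.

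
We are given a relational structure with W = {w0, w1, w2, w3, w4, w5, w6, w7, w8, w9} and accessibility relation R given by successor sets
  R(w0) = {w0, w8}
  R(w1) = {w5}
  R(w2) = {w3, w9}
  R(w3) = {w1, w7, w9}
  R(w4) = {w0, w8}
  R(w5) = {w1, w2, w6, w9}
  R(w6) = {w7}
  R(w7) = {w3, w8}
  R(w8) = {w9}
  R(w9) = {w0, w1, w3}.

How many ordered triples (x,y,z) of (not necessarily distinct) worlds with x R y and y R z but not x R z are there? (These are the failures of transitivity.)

33

Enumerating: (w0,w8,w9), (w1,w5,w1), (w1,w5,w2), (w1,w5,w6), (w1,w5,w9), (w2,w3,w1), (w2,w3,w7), (w2,w9,w0), (w2,w9,w1), (w3,w1,w5), (w3,w7,w3), (w3,w7,w8), … and 21 more.
Total: 33.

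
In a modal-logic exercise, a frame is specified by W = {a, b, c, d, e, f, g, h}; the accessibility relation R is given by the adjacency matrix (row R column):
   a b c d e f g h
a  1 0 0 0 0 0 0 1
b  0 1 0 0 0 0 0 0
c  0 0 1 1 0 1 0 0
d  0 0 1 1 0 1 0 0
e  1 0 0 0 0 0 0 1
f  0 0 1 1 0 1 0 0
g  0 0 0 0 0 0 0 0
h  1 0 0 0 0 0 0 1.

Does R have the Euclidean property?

Euclidean: yes — any two successors of a common world are R-related.

Yes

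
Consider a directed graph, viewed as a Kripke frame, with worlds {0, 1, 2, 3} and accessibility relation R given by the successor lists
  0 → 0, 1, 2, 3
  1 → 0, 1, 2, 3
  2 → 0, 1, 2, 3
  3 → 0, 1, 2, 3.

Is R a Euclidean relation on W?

Yes

Euclidean: yes — any two successors of a common world are R-related.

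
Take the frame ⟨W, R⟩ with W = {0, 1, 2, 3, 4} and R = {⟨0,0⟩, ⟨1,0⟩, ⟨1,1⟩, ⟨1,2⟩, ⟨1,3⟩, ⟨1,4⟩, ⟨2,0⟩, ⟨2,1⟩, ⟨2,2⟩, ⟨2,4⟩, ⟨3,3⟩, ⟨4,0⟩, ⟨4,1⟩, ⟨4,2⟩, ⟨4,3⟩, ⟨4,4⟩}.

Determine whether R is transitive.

No

Transitive: no — 2 R 1 and 1 R 3, but not 2 R 3.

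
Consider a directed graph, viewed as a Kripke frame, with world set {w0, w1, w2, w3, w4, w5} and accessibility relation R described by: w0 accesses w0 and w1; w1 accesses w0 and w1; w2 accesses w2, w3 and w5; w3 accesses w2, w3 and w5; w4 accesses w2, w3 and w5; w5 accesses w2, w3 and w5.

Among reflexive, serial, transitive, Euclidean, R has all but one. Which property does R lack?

Reflexive: no — w4 is not related to itself.
Serial: yes — every world has a successor (e.g. w0 R w0).
Transitive: yes — every two-step R-path is closed by a direct edge.
Euclidean: yes — any two successors of a common world are R-related.
Only reflexive fails.

reflexive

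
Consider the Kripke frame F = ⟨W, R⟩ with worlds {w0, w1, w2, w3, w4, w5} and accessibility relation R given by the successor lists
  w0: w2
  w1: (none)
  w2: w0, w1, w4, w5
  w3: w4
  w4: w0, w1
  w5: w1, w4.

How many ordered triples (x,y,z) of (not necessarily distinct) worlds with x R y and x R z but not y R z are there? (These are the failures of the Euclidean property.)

Enumerating: (w0,w2,w2), (w2,w0,w0), (w2,w0,w1), (w2,w0,w4), (w2,w0,w5), (w2,w1,w0), (w2,w1,w1), (w2,w1,w4), (w2,w1,w5), (w2,w4,w4), (w2,w4,w5), (w2,w5,w0), … and 9 more.
Total: 21.

21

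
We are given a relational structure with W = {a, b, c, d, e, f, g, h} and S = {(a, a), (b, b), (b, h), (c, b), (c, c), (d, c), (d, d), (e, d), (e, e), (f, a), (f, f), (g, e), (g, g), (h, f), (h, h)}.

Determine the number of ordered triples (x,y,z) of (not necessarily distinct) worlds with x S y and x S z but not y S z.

Enumerating: (b,h,b), (c,b,c), (d,c,d), (e,d,e), (f,a,f), (g,e,g), (h,f,h).

7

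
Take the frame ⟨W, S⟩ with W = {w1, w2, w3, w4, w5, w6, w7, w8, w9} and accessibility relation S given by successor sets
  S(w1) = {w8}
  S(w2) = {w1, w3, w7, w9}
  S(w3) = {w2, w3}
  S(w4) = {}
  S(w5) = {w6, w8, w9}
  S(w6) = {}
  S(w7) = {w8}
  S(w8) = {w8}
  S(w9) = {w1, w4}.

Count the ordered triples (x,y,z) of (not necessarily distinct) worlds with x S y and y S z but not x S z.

Enumerating: (w2,w1,w8), (w2,w3,w2), (w2,w7,w8), (w2,w9,w4), (w3,w2,w1), (w3,w2,w7), (w3,w2,w9), (w5,w9,w1), (w5,w9,w4), (w9,w1,w8).

10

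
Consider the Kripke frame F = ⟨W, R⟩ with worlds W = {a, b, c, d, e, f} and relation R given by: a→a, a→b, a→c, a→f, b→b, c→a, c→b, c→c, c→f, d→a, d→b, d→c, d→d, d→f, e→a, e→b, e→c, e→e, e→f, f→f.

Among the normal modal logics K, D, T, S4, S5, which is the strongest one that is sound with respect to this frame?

S4

Serial (axiom D): yes — every world has a successor (e.g. a R a).
Reflexive (axiom T): yes — every world is R-related to itself.
Transitive (axiom 4): yes — every two-step R-path is closed by a direct edge.
Euclidean (axiom 5): no — a R b and a R c, but not b R c.
So F validates K, D, T, S4; S5 would additionally require R to be Euclidean. The strongest is S4.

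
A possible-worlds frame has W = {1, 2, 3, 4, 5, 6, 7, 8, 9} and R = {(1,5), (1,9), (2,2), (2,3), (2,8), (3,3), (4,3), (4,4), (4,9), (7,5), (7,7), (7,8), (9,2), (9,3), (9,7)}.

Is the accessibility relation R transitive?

No

Transitive: no — 1 R 9 and 9 R 2, but not 1 R 2.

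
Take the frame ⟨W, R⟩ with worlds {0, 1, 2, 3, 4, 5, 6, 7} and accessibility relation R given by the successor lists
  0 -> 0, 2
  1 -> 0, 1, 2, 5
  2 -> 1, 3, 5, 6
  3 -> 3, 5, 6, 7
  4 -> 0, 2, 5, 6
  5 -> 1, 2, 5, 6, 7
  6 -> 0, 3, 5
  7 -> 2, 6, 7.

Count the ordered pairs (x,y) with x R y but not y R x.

14

Enumerating: (0,2), (1,0), (2,3), (2,6), (3,5), (3,7), (4,0), (4,2), (4,5), (4,6), (5,7), (6,0), (7,2), (7,6).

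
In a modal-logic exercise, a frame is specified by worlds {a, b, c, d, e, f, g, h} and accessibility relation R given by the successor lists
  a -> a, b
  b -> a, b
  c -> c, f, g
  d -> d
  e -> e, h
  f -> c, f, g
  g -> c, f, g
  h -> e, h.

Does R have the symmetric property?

Symmetric: yes — every pair in R has its reverse in R.

Yes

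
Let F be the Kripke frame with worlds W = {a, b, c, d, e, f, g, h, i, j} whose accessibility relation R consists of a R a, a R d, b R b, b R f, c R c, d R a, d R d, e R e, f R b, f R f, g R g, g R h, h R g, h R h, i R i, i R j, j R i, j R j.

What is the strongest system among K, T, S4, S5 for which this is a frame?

Reflexive (axiom T): yes — every world is R-related to itself.
Transitive (axiom 4): yes — every two-step R-path is closed by a direct edge.
Euclidean (axiom 5): yes — any two successors of a common world are R-related.
So F validates K, T, S4, S5. The strongest is S5.

S5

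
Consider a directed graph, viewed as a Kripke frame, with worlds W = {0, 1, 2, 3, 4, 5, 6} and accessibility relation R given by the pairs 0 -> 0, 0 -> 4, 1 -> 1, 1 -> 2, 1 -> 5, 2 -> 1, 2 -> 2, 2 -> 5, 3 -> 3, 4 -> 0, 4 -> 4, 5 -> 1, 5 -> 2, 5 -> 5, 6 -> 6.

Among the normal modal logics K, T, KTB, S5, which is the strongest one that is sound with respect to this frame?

S5

Reflexive (axiom T): yes — every world is R-related to itself.
Symmetric (axiom B): yes — every pair in R has its reverse in R.
Euclidean (axiom 5): yes — any two successors of a common world are R-related.
So F validates K, T, KTB, S5. The strongest is S5.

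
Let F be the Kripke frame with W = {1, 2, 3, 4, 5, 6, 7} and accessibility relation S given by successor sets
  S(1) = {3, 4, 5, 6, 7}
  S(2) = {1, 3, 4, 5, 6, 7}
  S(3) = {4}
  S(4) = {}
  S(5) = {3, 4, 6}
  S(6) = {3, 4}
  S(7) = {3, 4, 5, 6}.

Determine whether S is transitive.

Yes

Transitive: yes — every two-step S-path is closed by a direct edge.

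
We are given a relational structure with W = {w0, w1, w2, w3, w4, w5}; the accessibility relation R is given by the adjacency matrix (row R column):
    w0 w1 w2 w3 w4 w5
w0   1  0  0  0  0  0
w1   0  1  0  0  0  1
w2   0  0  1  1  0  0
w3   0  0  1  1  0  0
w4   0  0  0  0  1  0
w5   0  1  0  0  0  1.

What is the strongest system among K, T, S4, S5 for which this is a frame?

S5

Reflexive (axiom T): yes — every world is R-related to itself.
Transitive (axiom 4): yes — every two-step R-path is closed by a direct edge.
Euclidean (axiom 5): yes — any two successors of a common world are R-related.
So F validates K, T, S4, S5. The strongest is S5.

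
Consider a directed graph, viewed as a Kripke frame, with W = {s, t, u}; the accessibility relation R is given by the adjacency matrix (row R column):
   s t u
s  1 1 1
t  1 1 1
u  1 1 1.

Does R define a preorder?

Yes

Reflexive: yes — every world is R-related to itself.
Transitive: yes — every two-step R-path is closed by a direct edge.
So R is a preorder.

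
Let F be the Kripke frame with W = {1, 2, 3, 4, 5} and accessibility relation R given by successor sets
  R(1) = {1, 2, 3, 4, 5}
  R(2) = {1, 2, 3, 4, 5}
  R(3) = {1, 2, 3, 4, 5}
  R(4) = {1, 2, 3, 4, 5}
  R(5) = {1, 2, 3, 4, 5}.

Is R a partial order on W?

No

Reflexive: yes — every world is R-related to itself.
Transitive: yes — every two-step R-path is closed by a direct edge.
Antisymmetric: no — 1 R 2 and 2 R 1 with 1 ≠ 2.
So R is not a partial order.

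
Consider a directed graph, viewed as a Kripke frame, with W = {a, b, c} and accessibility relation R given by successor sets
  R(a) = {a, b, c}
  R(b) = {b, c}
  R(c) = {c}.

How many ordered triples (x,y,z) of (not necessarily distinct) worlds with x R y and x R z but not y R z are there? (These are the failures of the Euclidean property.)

4

Enumerating: (a,b,a), (a,c,a), (a,c,b), (b,c,b).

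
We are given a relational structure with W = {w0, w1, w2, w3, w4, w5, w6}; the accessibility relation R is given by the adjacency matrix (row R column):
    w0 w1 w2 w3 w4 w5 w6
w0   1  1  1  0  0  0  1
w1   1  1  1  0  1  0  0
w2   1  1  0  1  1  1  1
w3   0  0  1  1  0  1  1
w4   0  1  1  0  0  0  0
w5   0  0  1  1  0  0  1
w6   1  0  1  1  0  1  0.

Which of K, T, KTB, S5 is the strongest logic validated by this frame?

K

Reflexive (axiom T): no — w2 is not related to itself.
Symmetric (axiom B): yes — every pair in R has its reverse in R.
Euclidean (axiom 5): no — w0 R w1 and w0 R w6, but not w1 R w6.
So F validates K; T would additionally require R to be reflexive. The strongest is K.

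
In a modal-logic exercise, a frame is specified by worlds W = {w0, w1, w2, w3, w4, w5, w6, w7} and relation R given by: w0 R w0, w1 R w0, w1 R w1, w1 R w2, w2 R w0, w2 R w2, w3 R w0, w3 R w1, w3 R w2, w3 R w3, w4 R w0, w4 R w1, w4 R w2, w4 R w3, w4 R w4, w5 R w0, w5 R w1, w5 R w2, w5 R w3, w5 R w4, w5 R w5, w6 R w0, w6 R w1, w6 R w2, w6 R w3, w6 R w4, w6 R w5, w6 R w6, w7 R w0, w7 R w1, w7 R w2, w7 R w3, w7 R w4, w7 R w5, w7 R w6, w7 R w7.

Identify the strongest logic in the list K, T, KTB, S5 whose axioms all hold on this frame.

T

Reflexive (axiom T): yes — every world is R-related to itself.
Symmetric (axiom B): no — w1 R w0 but not w0 R w1.
Euclidean (axiom 5): no — w1 R w0 and w1 R w2, but not w0 R w2.
So F validates K, T; KTB would additionally require R to be symmetric. The strongest is T.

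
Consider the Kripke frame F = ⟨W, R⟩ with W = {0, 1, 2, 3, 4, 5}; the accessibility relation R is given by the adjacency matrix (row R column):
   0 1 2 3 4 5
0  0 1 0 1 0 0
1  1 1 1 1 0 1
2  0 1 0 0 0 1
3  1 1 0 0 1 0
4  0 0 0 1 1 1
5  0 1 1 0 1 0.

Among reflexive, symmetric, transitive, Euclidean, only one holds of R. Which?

Reflexive: no — 0 is not related to itself.
Symmetric: yes — every pair in R has its reverse in R.
Transitive: no — 0 R 1 and 1 R 2, but not 0 R 2.
Euclidean: no — 1 R 0 and 1 R 2, but not 0 R 2.
Only symmetric holds.

symmetric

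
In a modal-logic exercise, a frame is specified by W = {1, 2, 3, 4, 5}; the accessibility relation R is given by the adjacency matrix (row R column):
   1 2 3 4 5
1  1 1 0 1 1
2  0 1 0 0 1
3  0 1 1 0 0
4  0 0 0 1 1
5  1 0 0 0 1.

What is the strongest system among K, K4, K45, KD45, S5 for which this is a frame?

Transitive (axiom 4): no — 2 R 5 and 5 R 1, but not 2 R 1.
Euclidean (axiom 5): no — 1 R 2 and 1 R 4, but not 2 R 4.
Serial (axiom D): yes — every world has a successor (e.g. 1 R 1).
Reflexive (axiom T): yes — every world is R-related to itself.
So F validates K; K4 would additionally require R to be transitive. The strongest is K.

K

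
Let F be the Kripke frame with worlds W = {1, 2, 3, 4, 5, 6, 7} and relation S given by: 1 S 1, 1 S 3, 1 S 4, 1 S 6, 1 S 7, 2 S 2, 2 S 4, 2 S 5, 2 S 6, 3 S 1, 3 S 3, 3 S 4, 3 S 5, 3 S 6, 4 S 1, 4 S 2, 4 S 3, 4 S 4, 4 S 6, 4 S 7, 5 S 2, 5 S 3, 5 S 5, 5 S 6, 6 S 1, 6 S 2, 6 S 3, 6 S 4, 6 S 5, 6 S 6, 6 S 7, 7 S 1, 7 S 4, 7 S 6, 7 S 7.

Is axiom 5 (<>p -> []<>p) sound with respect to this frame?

Axiom 5 corresponds to the accessibility relation being Euclidean.
Euclidean: no — 1 S 3 and 1 S 7, but not 3 S 7.

No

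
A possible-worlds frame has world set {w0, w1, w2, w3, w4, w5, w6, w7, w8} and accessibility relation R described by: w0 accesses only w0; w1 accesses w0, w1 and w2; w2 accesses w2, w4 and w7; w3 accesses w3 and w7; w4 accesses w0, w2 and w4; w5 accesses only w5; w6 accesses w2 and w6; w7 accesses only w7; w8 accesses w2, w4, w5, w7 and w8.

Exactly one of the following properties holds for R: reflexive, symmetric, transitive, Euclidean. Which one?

reflexive

Reflexive: yes — every world is R-related to itself.
Symmetric: no — w1 R w0 but not w0 R w1.
Transitive: no — w1 R w2 and w2 R w4, but not w1 R w4.
Euclidean: no — w1 R w0 and w1 R w2, but not w0 R w2.
Only reflexive holds.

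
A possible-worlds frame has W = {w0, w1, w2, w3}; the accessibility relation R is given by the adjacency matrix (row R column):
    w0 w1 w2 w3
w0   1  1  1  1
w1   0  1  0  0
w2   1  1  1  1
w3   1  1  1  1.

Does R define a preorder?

Yes

Reflexive: yes — every world is R-related to itself.
Transitive: yes — every two-step R-path is closed by a direct edge.
So R is a preorder.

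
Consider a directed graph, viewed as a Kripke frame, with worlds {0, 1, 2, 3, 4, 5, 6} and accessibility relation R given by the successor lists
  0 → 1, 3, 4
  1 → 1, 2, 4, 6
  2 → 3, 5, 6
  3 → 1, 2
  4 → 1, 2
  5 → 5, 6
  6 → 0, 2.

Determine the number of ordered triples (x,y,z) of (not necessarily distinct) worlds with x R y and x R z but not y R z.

Enumerating: (0,1,3), (0,3,3), (0,3,4), (0,4,3), (0,4,4), (1,2,1), (1,2,2), (1,2,4), (1,4,4), (1,4,6), (1,6,1), (1,6,4), … and 18 more.
Total: 30.

30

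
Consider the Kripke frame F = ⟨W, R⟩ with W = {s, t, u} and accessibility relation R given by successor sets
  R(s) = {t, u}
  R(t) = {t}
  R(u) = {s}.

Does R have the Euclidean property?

No

Euclidean: no — s R t and s R u, but not t R u.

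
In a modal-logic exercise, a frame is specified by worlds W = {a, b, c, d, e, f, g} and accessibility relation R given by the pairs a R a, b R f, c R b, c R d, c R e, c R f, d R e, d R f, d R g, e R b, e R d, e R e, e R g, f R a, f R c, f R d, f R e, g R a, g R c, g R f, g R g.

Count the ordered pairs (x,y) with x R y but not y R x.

12

Enumerating: (b,f), (c,b), (c,d), (c,e), (d,g), (e,b), (e,g), (f,a), (f,e), (g,a), (g,c), (g,f).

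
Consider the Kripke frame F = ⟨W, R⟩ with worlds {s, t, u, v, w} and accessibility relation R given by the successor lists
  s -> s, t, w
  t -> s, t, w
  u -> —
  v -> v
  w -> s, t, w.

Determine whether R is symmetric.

Yes

Symmetric: yes — every pair in R has its reverse in R.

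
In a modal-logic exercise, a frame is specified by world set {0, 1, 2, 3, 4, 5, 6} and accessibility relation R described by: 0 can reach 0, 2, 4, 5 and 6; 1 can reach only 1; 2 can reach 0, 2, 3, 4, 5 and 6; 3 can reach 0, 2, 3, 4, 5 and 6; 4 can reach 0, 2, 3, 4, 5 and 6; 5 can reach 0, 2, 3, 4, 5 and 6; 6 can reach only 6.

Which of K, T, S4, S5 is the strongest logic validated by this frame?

T

Reflexive (axiom T): yes — every world is R-related to itself.
Transitive (axiom 4): no — 0 R 2 and 2 R 3, but not 0 R 3.
Euclidean (axiom 5): no — 0 R 6 and 0 R 2, but not 6 R 2.
So F validates K, T; S4 would additionally require R to be transitive. The strongest is T.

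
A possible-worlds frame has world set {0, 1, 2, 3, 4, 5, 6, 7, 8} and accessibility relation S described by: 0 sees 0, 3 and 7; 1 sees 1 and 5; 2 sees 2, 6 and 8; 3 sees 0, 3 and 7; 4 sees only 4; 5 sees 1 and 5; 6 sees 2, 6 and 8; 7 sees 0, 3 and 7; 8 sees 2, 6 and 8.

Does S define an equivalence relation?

Reflexive: yes — every world is S-related to itself.
Symmetric: yes — every pair in S has its reverse in S.
Transitive: yes — every two-step S-path is closed by a direct edge.
So S is an equivalence relation.

Yes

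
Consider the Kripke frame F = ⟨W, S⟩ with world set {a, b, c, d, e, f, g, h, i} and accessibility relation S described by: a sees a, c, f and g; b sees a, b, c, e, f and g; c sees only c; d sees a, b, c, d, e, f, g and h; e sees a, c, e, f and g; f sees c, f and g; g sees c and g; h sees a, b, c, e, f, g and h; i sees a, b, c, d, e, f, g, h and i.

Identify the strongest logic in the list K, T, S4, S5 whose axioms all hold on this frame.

S4

Reflexive (axiom T): yes — every world is S-related to itself.
Transitive (axiom 4): yes — every two-step S-path is closed by a direct edge.
Euclidean (axiom 5): no — a S c and a S f, but not c S f.
So F validates K, T, S4; S5 would additionally require S to be Euclidean. The strongest is S4.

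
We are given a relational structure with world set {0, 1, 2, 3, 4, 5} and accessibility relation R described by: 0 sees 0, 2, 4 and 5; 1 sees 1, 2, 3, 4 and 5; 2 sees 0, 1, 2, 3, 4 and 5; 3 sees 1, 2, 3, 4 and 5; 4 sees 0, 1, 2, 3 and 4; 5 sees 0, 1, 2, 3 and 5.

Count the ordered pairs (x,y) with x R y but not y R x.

R is symmetric; there are no such tuples.

0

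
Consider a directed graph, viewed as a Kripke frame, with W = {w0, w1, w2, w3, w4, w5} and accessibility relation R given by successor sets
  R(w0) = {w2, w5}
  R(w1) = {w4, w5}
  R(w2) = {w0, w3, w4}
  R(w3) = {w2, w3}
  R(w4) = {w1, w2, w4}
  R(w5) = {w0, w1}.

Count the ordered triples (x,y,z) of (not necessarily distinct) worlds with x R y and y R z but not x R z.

23

Enumerating: (w0,w2,w0), (w0,w2,w3), (w0,w2,w4), (w0,w5,w0), (w0,w5,w1), (w1,w4,w1), (w1,w4,w2), (w1,w5,w0), (w1,w5,w1), (w2,w0,w2), (w2,w0,w5), (w2,w3,w2), … and 11 more.
Total: 23.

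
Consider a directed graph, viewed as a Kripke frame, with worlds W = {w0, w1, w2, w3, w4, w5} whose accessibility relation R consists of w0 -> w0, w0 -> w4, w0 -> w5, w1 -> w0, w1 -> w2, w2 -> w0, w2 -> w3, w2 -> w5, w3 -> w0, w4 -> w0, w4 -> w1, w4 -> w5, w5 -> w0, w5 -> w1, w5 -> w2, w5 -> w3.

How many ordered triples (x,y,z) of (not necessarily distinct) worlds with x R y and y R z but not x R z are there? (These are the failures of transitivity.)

20

Enumerating: (w0,w4,w1), (w0,w5,w1), (w0,w5,w2), (w0,w5,w3), (w1,w0,w4), (w1,w0,w5), (w1,w2,w3), (w1,w2,w5), (w2,w0,w4), (w2,w5,w1), (w2,w5,w2), (w3,w0,w4), … and 8 more.
Total: 20.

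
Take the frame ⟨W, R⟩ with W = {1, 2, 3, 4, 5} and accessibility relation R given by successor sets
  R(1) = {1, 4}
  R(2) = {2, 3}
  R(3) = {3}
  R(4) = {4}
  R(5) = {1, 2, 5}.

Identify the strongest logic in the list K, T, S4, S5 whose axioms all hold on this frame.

Reflexive (axiom T): yes — every world is R-related to itself.
Transitive (axiom 4): no — 5 R 1 and 1 R 4, but not 5 R 4.
Euclidean (axiom 5): no — 5 R 1 and 5 R 2, but not 1 R 2.
So F validates K, T; S4 would additionally require R to be transitive. The strongest is T.

T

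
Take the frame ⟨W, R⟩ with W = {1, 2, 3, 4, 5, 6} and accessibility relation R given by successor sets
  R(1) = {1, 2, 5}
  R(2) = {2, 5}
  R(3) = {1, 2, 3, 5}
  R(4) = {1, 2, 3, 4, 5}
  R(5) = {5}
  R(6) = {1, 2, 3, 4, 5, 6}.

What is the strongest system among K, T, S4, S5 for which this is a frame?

Reflexive (axiom T): yes — every world is R-related to itself.
Transitive (axiom 4): yes — every two-step R-path is closed by a direct edge.
Euclidean (axiom 5): no — 1 R 5 and 1 R 2, but not 5 R 2.
So F validates K, T, S4; S5 would additionally require R to be Euclidean. The strongest is S4.

S4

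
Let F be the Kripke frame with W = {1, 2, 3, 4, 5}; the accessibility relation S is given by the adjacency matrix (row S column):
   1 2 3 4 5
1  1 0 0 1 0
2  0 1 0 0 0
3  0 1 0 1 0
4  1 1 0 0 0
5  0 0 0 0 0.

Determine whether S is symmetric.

Symmetric: no — 3 S 2 but not 2 S 3.

No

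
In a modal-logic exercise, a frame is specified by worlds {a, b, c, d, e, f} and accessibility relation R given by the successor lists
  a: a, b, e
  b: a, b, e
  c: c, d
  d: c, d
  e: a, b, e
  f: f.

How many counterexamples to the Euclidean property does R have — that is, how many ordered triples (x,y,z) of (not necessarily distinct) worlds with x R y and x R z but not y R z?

0

R is Euclidean; there are no such tuples.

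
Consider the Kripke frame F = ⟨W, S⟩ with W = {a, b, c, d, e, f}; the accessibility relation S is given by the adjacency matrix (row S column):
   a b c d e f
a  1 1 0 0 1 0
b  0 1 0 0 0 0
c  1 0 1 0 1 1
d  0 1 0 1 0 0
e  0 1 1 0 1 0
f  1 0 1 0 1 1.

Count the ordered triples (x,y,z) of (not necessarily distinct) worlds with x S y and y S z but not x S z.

7

Enumerating: (a,e,c), (c,a,b), (c,e,b), (e,c,a), (e,c,f), (f,a,b), (f,e,b).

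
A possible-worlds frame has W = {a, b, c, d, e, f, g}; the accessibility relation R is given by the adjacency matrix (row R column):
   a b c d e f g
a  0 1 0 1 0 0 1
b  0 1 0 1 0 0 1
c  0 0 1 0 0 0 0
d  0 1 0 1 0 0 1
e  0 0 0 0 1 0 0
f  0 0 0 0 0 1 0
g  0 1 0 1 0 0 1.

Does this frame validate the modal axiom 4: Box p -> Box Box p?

Yes

The schema 4 characterises exactly the transitive frames.
Transitive: yes — every two-step R-path is closed by a direct edge.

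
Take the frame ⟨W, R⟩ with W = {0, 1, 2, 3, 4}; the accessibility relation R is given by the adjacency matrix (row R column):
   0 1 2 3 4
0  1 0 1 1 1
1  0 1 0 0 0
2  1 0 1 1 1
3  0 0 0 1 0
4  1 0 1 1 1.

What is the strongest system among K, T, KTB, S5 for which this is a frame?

Reflexive (axiom T): yes — every world is R-related to itself.
Symmetric (axiom B): no — 0 R 3 but not 3 R 0.
Euclidean (axiom 5): no — 0 R 3 and 0 R 2, but not 3 R 2.
So F validates K, T; KTB would additionally require R to be symmetric. The strongest is T.

T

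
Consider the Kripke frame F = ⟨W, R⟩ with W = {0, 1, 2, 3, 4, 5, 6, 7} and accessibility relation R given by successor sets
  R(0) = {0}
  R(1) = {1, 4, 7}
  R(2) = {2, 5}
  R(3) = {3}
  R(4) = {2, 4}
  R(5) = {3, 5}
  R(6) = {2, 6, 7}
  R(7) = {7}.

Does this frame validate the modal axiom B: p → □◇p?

The schema B characterises exactly the symmetric frames.
Symmetric: no — 1 R 4 but not 4 R 1.

No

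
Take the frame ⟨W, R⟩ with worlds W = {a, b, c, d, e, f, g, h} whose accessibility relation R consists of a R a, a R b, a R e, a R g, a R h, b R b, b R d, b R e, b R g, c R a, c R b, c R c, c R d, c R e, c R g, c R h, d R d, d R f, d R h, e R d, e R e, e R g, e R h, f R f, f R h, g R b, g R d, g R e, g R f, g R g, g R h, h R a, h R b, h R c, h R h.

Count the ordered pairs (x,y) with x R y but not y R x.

19

Enumerating: (a,b), (a,e), (a,g), (b,d), (b,e), (c,a), (c,b), (c,d), (c,e), (c,g), (d,f), (d,h), … and 7 more.
Total: 19.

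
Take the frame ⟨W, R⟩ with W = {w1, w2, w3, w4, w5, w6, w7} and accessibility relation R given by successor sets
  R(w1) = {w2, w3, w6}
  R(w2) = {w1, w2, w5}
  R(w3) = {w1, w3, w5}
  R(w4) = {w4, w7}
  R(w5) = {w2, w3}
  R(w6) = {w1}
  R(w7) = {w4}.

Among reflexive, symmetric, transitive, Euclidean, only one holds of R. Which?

symmetric

Reflexive: no — w1 is not related to itself.
Symmetric: yes — every pair in R has its reverse in R.
Transitive: no — w1 R w2 and w2 R w5, but not w1 R w5.
Euclidean: no — w1 R w2 and w1 R w3, but not w2 R w3.
Only symmetric holds.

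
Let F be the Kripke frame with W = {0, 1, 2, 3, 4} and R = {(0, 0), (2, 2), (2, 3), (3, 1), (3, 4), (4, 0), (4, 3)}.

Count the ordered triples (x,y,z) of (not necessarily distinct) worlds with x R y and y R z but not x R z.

Enumerating: (2,3,1), (2,3,4), (3,4,0), (3,4,3), (4,3,1), (4,3,4).

6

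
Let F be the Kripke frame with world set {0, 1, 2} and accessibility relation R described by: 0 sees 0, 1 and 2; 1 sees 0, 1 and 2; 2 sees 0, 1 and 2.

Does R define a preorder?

Reflexive: yes — every world is R-related to itself.
Transitive: yes — every two-step R-path is closed by a direct edge.
So R is a preorder.

Yes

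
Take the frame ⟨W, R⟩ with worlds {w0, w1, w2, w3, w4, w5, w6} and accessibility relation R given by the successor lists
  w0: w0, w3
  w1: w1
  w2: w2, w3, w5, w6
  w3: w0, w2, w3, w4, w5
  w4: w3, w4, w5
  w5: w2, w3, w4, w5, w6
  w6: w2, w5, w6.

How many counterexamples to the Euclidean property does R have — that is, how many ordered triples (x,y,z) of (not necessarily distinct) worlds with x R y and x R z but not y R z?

16

Enumerating: (w2,w3,w6), (w2,w6,w3), (w3,w0,w2), (w3,w0,w4), (w3,w0,w5), (w3,w2,w0), (w3,w2,w4), (w3,w4,w0), (w3,w4,w2), (w3,w5,w0), (w5,w2,w4), (w5,w3,w6), (w5,w4,w2), (w5,w4,w6), (w5,w6,w3), (w5,w6,w4).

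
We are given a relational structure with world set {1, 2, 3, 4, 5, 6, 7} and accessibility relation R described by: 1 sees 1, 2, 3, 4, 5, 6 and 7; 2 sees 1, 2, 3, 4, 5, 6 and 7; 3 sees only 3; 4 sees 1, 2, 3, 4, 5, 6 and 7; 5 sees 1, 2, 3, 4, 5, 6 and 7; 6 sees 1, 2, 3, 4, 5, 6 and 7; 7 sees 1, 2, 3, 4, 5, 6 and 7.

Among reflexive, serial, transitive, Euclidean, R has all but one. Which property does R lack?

Reflexive: yes — every world is R-related to itself.
Serial: yes — every world has a successor (e.g. 1 R 1).
Transitive: yes — every two-step R-path is closed by a direct edge.
Euclidean: no — 1 R 3 and 1 R 2, but not 3 R 2.
Only Euclidean fails.

Euclidean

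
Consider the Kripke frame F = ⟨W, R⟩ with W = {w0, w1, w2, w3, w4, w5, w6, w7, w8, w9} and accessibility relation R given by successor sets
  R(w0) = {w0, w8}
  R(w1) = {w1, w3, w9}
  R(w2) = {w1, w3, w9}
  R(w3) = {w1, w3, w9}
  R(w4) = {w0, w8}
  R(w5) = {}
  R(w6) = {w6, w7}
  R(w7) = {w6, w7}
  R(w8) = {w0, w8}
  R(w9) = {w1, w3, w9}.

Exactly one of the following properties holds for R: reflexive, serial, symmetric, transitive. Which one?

transitive

Reflexive: no — w2 is not related to itself.
Serial: no — w5 has no R-successor.
Symmetric: no — w2 R w1 but not w1 R w2.
Transitive: yes — every two-step R-path is closed by a direct edge.
Only transitive holds.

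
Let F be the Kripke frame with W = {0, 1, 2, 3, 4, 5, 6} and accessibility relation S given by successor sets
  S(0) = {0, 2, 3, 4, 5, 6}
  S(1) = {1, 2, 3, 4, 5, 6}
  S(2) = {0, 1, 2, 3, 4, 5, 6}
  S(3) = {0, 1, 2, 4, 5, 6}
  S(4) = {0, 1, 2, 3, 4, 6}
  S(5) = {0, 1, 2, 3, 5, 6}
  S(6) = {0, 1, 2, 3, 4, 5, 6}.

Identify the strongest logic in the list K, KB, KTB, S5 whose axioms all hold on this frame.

Symmetric (axiom B): yes — every pair in S has its reverse in S.
Reflexive (axiom T): no — 3 is not related to itself.
Euclidean (axiom 5): no — 0 S 4 and 0 S 5, but not 4 S 5.
So F validates K, KB; KTB would additionally require S to be reflexive. The strongest is KB.

KB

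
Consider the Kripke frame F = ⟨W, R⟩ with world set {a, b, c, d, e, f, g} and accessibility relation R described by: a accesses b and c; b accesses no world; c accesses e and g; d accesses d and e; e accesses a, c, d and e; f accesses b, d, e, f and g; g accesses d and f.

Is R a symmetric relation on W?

Symmetric: no — a R b but not b R a.

No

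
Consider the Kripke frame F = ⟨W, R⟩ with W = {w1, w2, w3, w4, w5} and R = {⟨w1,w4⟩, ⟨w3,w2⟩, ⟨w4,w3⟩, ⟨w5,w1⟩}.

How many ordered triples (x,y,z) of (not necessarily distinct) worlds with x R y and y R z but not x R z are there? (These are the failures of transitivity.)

Enumerating: (w1,w4,w3), (w4,w3,w2), (w5,w1,w4).

3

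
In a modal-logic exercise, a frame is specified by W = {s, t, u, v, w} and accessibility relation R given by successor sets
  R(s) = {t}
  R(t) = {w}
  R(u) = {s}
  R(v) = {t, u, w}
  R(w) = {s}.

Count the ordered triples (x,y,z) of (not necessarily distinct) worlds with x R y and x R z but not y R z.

Enumerating: (s,t,t), (t,w,w), (u,s,s), (v,t,t), (v,t,u), (v,u,t), (v,u,u), (v,u,w), (v,w,t), (v,w,u), (v,w,w), (w,s,s).

12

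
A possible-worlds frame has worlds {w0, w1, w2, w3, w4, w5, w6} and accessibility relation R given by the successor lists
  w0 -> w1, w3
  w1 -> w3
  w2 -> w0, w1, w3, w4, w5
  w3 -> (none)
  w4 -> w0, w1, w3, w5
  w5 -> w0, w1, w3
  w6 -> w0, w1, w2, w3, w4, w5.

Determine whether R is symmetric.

Symmetric: no — w0 R w1 but not w1 R w0.

No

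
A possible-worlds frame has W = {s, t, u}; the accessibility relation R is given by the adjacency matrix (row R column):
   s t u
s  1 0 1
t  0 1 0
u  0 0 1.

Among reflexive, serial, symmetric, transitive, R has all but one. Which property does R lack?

symmetric

Reflexive: yes — every world is R-related to itself.
Serial: yes — every world has a successor (e.g. s R s).
Symmetric: no — s R u but not u R s.
Transitive: yes — every two-step R-path is closed by a direct edge.
Only symmetric fails.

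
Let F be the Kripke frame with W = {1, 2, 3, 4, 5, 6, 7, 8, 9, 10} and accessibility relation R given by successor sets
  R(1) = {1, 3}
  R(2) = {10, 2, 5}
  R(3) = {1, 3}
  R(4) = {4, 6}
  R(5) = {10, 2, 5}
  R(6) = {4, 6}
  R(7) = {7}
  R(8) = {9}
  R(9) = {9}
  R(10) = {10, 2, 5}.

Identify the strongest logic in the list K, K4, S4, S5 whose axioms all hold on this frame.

Transitive (axiom 4): yes — every two-step R-path is closed by a direct edge.
Reflexive (axiom T): no — 8 is not related to itself.
Euclidean (axiom 5): yes — any two successors of a common world are R-related.
So F validates K, K4; S4 would additionally require R to be reflexive. The strongest is K4.

K4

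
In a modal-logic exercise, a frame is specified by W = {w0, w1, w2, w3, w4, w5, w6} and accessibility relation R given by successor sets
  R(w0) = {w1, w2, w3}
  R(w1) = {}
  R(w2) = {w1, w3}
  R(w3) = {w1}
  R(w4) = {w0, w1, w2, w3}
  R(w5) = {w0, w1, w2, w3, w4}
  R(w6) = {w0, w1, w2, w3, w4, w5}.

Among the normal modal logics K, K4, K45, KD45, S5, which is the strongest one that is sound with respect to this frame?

K4

Transitive (axiom 4): yes — every two-step R-path is closed by a direct edge.
Euclidean (axiom 5): no — w0 R w1 and w0 R w2, but not w1 R w2.
Serial (axiom D): no — w1 has no R-successor.
Reflexive (axiom T): no — w0 is not related to itself.
So F validates K, K4; K45 would additionally require R to be Euclidean. The strongest is K4.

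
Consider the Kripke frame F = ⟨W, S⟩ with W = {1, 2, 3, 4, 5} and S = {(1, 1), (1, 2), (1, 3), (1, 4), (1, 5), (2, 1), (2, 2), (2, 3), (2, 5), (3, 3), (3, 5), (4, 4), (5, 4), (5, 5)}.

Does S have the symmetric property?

Symmetric: no — 1 S 3 but not 3 S 1.

No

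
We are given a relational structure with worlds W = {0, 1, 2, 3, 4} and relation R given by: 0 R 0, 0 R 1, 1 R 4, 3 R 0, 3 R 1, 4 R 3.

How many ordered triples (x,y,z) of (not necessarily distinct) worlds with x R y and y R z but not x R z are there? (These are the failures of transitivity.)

Enumerating: (0,1,4), (1,4,3), (3,1,4), (4,3,0), (4,3,1).

5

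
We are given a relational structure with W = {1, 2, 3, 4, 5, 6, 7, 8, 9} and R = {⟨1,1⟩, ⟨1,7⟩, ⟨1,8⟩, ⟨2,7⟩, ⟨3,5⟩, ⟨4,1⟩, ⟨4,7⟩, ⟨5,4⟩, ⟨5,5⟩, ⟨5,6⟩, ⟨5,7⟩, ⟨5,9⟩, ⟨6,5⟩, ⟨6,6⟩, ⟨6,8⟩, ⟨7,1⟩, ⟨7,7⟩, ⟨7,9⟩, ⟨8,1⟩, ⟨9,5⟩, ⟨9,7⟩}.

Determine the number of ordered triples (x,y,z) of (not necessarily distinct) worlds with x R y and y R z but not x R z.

Enumerating: (1,7,9), (2,7,1), (2,7,9), (3,5,4), (3,5,6), (3,5,7), (3,5,9), (4,1,8), (4,7,9), (5,4,1), (5,6,8), (5,7,1), … and 13 more.
Total: 25.

25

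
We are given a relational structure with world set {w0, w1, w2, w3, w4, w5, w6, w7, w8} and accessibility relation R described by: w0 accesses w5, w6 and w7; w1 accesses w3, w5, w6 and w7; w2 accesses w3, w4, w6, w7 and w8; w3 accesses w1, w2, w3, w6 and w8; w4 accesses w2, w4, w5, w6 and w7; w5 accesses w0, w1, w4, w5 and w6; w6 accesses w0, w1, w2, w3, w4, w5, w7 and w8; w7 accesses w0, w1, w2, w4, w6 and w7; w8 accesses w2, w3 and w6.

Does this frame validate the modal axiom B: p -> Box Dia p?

By correspondence theory, B is valid on a frame iff R is symmetric.
Symmetric: yes — every pair in R has its reverse in R.

Yes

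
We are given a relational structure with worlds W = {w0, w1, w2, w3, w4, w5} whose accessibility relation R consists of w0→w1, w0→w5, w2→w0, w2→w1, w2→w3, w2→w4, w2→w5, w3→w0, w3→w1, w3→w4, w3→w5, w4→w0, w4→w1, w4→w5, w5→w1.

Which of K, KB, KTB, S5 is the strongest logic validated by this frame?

K

Symmetric (axiom B): no — w0 R w1 but not w1 R w0.
Reflexive (axiom T): no — w0 is not related to itself.
Euclidean (axiom 5): no — w0 R w1 and w0 R w5, but not w1 R w5.
So F validates K; KB would additionally require R to be symmetric. The strongest is K.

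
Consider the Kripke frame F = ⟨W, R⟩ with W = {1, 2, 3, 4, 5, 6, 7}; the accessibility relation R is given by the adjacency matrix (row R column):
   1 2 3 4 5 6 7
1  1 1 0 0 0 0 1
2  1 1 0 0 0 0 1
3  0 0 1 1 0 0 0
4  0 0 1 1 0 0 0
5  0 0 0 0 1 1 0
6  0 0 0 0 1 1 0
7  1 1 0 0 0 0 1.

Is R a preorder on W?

Yes

Reflexive: yes — every world is R-related to itself.
Transitive: yes — every two-step R-path is closed by a direct edge.
So R is a preorder.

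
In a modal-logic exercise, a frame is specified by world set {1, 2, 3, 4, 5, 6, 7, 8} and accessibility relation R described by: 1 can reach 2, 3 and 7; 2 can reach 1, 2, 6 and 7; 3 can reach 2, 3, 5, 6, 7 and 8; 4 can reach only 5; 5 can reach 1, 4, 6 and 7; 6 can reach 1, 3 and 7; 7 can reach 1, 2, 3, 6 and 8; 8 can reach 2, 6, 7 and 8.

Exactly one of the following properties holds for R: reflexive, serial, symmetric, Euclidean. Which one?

serial

Reflexive: no — 1 is not related to itself.
Serial: yes — every world has a successor (e.g. 1 R 2).
Symmetric: no — 1 R 3 but not 3 R 1.
Euclidean: no — 1 R 2 and 1 R 3, but not 2 R 3.
Only serial holds.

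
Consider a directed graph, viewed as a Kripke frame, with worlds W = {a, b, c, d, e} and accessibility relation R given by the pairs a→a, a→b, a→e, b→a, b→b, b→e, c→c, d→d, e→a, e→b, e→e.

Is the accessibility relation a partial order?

Reflexive: yes — every world is R-related to itself.
Transitive: yes — every two-step R-path is closed by a direct edge.
Antisymmetric: no — a R b and b R a with a ≠ b.
So R is not a partial order.

No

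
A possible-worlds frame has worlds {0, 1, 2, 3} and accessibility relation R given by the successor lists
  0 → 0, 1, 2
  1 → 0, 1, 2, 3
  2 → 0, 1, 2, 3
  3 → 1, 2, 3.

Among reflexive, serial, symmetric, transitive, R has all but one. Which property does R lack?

Reflexive: yes — every world is R-related to itself.
Serial: yes — every world has a successor (e.g. 0 R 0).
Symmetric: yes — every pair in R has its reverse in R.
Transitive: no — 0 R 1 and 1 R 3, but not 0 R 3.
Only transitive fails.

transitive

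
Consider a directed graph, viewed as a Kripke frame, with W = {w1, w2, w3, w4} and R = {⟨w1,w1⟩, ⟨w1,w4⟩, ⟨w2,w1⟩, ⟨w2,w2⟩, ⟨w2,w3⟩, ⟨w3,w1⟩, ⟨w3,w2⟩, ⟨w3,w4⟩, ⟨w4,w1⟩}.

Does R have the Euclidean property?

Euclidean: no — w2 R w1 and w2 R w3, but not w1 R w3.

No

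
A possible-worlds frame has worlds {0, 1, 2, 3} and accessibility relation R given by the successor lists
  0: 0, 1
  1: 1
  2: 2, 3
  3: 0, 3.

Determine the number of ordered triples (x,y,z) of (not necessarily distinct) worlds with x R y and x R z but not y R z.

Enumerating: (0,1,0), (2,3,2), (3,0,3).

3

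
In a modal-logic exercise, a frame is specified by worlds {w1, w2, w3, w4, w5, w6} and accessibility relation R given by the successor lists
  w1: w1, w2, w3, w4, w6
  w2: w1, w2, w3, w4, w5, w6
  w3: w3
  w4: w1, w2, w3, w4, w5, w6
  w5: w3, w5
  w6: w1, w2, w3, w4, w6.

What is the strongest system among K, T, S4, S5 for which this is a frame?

Reflexive (axiom T): yes — every world is R-related to itself.
Transitive (axiom 4): no — w1 R w2 and w2 R w5, but not w1 R w5.
Euclidean (axiom 5): no — w1 R w3 and w1 R w2, but not w3 R w2.
So F validates K, T; S4 would additionally require R to be transitive. The strongest is T.

T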